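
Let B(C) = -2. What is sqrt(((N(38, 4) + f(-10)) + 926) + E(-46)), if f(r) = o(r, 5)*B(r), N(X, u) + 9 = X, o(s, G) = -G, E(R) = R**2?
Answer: sqrt(3081) ≈ 55.507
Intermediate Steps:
N(X, u) = -9 + X
f(r) = 10 (f(r) = -1*5*(-2) = -5*(-2) = 10)
sqrt(((N(38, 4) + f(-10)) + 926) + E(-46)) = sqrt((((-9 + 38) + 10) + 926) + (-46)**2) = sqrt(((29 + 10) + 926) + 2116) = sqrt((39 + 926) + 2116) = sqrt(965 + 2116) = sqrt(3081)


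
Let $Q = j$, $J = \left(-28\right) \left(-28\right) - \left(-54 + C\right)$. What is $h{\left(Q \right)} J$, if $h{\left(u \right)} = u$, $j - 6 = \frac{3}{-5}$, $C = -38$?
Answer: $\frac{23652}{5} \approx 4730.4$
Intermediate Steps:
$J = 876$ ($J = \left(-28\right) \left(-28\right) + \left(54 - -38\right) = 784 + \left(54 + 38\right) = 784 + 92 = 876$)
$j = \frac{27}{5}$ ($j = 6 + \frac{3}{-5} = 6 + 3 \left(- \frac{1}{5}\right) = 6 - \frac{3}{5} = \frac{27}{5} \approx 5.4$)
$Q = \frac{27}{5} \approx 5.4$
$h{\left(Q \right)} J = \frac{27}{5} \cdot 876 = \frac{23652}{5}$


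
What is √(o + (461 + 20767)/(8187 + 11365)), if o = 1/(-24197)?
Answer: √3796879470593794/59137468 ≈ 1.0420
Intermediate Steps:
o = -1/24197 ≈ -4.1327e-5
√(o + (461 + 20767)/(8187 + 11365)) = √(-1/24197 + (461 + 20767)/(8187 + 11365)) = √(-1/24197 + 21228/19552) = √(-1/24197 + 21228*(1/19552)) = √(-1/24197 + 5307/4888) = √(128408591/118274936) = √3796879470593794/59137468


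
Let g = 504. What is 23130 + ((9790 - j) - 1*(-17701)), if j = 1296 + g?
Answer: 48821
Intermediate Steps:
j = 1800 (j = 1296 + 504 = 1800)
23130 + ((9790 - j) - 1*(-17701)) = 23130 + ((9790 - 1*1800) - 1*(-17701)) = 23130 + ((9790 - 1800) + 17701) = 23130 + (7990 + 17701) = 23130 + 25691 = 48821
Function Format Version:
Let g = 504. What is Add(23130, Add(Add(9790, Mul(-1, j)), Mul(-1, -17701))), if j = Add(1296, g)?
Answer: 48821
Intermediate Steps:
j = 1800 (j = Add(1296, 504) = 1800)
Add(23130, Add(Add(9790, Mul(-1, j)), Mul(-1, -17701))) = Add(23130, Add(Add(9790, Mul(-1, 1800)), Mul(-1, -17701))) = Add(23130, Add(Add(9790, -1800), 17701)) = Add(23130, Add(7990, 17701)) = Add(23130, 25691) = 48821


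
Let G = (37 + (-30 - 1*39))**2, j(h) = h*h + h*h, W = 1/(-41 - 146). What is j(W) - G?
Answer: -35808254/34969 ≈ -1024.0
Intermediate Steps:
W = -1/187 (W = 1/(-187) = -1/187 ≈ -0.0053476)
j(h) = 2*h**2 (j(h) = h**2 + h**2 = 2*h**2)
G = 1024 (G = (37 + (-30 - 39))**2 = (37 - 69)**2 = (-32)**2 = 1024)
j(W) - G = 2*(-1/187)**2 - 1*1024 = 2*(1/34969) - 1024 = 2/34969 - 1024 = -35808254/34969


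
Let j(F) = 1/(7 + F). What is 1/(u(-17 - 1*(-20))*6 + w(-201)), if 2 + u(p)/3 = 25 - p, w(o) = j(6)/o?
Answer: 2613/940679 ≈ 0.0027778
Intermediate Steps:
w(o) = 1/(13*o) (w(o) = 1/((7 + 6)*o) = 1/(13*o))
u(p) = 69 - 3*p (u(p) = -6 + 3*(25 - p) = -6 + (75 - 3*p) = 69 - 3*p)
1/(u(-17 - 1*(-20))*6 + w(-201)) = 1/((69 - 3*(-17 - 1*(-20)))*6 + (1/13)/(-201)) = 1/((69 - 3*(-17 + 20))*6 + (1/13)*(-1/201)) = 1/((69 - 3*3)*6 - 1/2613) = 1/((69 - 9)*6 - 1/2613) = 1/(60*6 - 1/2613) = 1/(360 - 1/2613) = 1/(940679/2613) = 2613/940679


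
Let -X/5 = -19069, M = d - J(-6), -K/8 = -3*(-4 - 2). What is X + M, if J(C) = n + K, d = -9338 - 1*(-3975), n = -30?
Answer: 90156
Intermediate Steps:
d = -5363 (d = -9338 + 3975 = -5363)
K = -144 (K = -(-24)*(-4 - 2) = -(-24)*(-6) = -8*18 = -144)
J(C) = -174 (J(C) = -30 - 144 = -174)
M = -5189 (M = -5363 - 1*(-174) = -5363 + 174 = -5189)
X = 95345 (X = -5*(-19069) = 95345)
X + M = 95345 - 5189 = 90156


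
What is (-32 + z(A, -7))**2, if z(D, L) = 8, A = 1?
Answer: 576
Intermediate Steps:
(-32 + z(A, -7))**2 = (-32 + 8)**2 = (-24)**2 = 576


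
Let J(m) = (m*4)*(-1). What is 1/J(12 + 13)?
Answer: -1/100 ≈ -0.010000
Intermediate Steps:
J(m) = -4*m (J(m) = (4*m)*(-1) = -4*m)
1/J(12 + 13) = 1/(-4*(12 + 13)) = 1/(-4*25) = 1/(-100) = -1/100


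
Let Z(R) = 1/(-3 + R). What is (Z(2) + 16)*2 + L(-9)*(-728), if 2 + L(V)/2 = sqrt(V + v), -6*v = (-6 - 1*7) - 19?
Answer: 2942 - 1456*I*sqrt(33)/3 ≈ 2942.0 - 2788.0*I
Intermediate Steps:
v = 16/3 (v = -((-6 - 1*7) - 19)/6 = -((-6 - 7) - 19)/6 = -(-13 - 19)/6 = -1/6*(-32) = 16/3 ≈ 5.3333)
L(V) = -4 + 2*sqrt(16/3 + V) (L(V) = -4 + 2*sqrt(V + 16/3) = -4 + 2*sqrt(16/3 + V))
(Z(2) + 16)*2 + L(-9)*(-728) = (1/(-3 + 2) + 16)*2 + (-4 + 2*sqrt(48 + 9*(-9))/3)*(-728) = (1/(-1) + 16)*2 + (-4 + 2*sqrt(48 - 81)/3)*(-728) = (-1 + 16)*2 + (-4 + 2*sqrt(-33)/3)*(-728) = 15*2 + (-4 + 2*(I*sqrt(33))/3)*(-728) = 30 + (-4 + 2*I*sqrt(33)/3)*(-728) = 30 + (2912 - 1456*I*sqrt(33)/3) = 2942 - 1456*I*sqrt(33)/3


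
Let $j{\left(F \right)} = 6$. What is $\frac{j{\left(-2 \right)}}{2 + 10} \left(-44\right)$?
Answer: $-22$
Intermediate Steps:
$\frac{j{\left(-2 \right)}}{2 + 10} \left(-44\right) = \frac{1}{2 + 10} \cdot 6 \left(-44\right) = \frac{1}{12} \cdot 6 \left(-44\right) = \frac{1}{2} \left(-44\right) = -22$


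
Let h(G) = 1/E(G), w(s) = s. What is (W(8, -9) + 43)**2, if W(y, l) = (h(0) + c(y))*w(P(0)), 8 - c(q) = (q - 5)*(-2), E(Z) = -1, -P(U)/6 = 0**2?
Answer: 1849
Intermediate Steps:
P(U) = 0 (P(U) = -6*0**2 = -6*0 = 0)
c(q) = -2 + 2*q (c(q) = 8 - (q - 5)*(-2) = 8 - (-5 + q)*(-2) = 8 - (10 - 2*q) = 8 + (-10 + 2*q) = -2 + 2*q)
h(G) = -1 (h(G) = 1/(-1) = -1)
W(y, l) = 0 (W(y, l) = (-1 + (-2 + 2*y))*0 = (-3 + 2*y)*0 = 0)
(W(8, -9) + 43)**2 = (0 + 43)**2 = 43**2 = 1849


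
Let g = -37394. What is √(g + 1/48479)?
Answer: 5*I*√3515355254571/48479 ≈ 193.38*I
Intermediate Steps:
√(g + 1/48479) = √(-37394 + 1/48479) = √(-1812823725/48479) = 5*I*√3515355254571/48479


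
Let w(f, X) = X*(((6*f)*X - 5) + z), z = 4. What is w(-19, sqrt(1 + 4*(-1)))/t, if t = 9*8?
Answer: 19/4 - I*sqrt(3)/72 ≈ 4.75 - 0.024056*I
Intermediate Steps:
w(f, X) = X*(-1 + 6*X*f) (w(f, X) = X*(((6*f)*X - 5) + 4) = X*((6*X*f - 5) + 4) = X*((-5 + 6*X*f) + 4) = X*(-1 + 6*X*f))
t = 72
w(-19, sqrt(1 + 4*(-1)))/t = (sqrt(1 + 4*(-1))*(-1 + 6*sqrt(1 + 4*(-1))*(-19)))/72 = (sqrt(1 - 4)*(-1 + 6*sqrt(1 - 4)*(-19)))*(1/72) = (sqrt(-3)*(-1 + 6*sqrt(-3)*(-19)))*(1/72) = ((I*sqrt(3))*(-1 + 6*(I*sqrt(3))*(-19)))*(1/72) = ((I*sqrt(3))*(-1 - 114*I*sqrt(3)))*(1/72) = (I*sqrt(3)*(-1 - 114*I*sqrt(3)))*(1/72) = I*sqrt(3)*(-1 - 114*I*sqrt(3))/72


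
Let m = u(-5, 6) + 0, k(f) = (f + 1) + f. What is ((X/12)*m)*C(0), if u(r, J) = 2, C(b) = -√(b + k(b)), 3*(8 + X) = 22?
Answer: ⅑ ≈ 0.11111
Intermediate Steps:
X = -⅔ (X = -8 + (⅓)*22 = -8 + 22/3 = -⅔ ≈ -0.66667)
k(f) = 1 + 2*f (k(f) = (1 + f) + f = 1 + 2*f)
C(b) = -√(1 + 3*b) (C(b) = -√(b + (1 + 2*b)) = -√(1 + 3*b))
m = 2 (m = 2 + 0 = 2)
((X/12)*m)*C(0) = (-⅔/12*2)*(-√(1 + 3*0)) = (-⅔*1/12*2)*(-√(1 + 0)) = (-1/18*2)*(-√1) = -(-1)/9 = -⅑*(-1) = ⅑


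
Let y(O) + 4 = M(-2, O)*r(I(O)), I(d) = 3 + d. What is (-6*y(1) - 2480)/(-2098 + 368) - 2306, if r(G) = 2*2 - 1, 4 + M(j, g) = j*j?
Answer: -1993462/865 ≈ -2304.6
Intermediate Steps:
M(j, g) = -4 + j² (M(j, g) = -4 + j*j = -4 + j²)
r(G) = 3 (r(G) = 4 - 1 = 3)
y(O) = -4 (y(O) = -4 + (-4 + (-2)²)*3 = -4 + (-4 + 4)*3 = -4 + 0*3 = -4 + 0 = -4)
(-6*y(1) - 2480)/(-2098 + 368) - 2306 = (-6*(-4) - 2480)/(-2098 + 368) - 2306 = (24 - 2480)/(-1730) - 2306 = -2456*(-1/1730) - 2306 = 1228/865 - 2306 = -1993462/865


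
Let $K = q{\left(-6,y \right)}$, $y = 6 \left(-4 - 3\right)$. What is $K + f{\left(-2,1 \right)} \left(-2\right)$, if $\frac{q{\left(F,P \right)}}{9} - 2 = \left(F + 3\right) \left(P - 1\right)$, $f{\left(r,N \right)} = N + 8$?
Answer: $1161$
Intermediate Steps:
$f{\left(r,N \right)} = 8 + N$
$y = -42$ ($y = 6 \left(-7\right) = -42$)
$q{\left(F,P \right)} = 18 + 9 \left(-1 + P\right) \left(3 + F\right)$ ($q{\left(F,P \right)} = 18 + 9 \left(F + 3\right) \left(P - 1\right) = 18 + 9 \left(3 + F\right) \left(-1 + P\right) = 18 + 9 \left(-1 + P\right) \left(3 + F\right)$)
$K = 1179$ ($K = -9 - -54 + 27 \left(-42\right) + 9 \left(-6\right) \left(-42\right) = -9 + 54 - 1134 + 2268 = 1179$)
$K + f{\left(-2,1 \right)} \left(-2\right) = 1179 + \left(8 + 1\right) \left(-2\right) = 1179 + 9 \left(-2\right) = 1179 - 18 = 1161$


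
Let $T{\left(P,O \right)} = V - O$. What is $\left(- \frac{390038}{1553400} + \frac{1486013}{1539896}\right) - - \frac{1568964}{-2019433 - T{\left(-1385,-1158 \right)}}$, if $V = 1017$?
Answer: $- \frac{204258324182297}{3285215242824600} \approx -0.062175$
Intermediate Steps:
$T{\left(P,O \right)} = 1017 - O$
$\left(- \frac{390038}{1553400} + \frac{1486013}{1539896}\right) - - \frac{1568964}{-2019433 - T{\left(-1385,-1158 \right)}} = \left(- \frac{390038}{1553400} + \frac{1486013}{1539896}\right) - - \frac{1568964}{-2019433 - \left(1017 - -1158\right)} = \left(\left(-390038\right) \frac{1}{1553400} + 1486013 \cdot \frac{1}{1539896}\right) - - \frac{1568964}{-2019433 - \left(1017 + 1158\right)} = \left(- \frac{195019}{776700} + \frac{1486013}{1539896}\right) - - \frac{1568964}{-2019433 - 2175} = \frac{213469329769}{299009305800} - - \frac{1568964}{-2019433 - 2175} = \frac{213469329769}{299009305800} - - \frac{1568964}{-2021608} = \frac{213469329769}{299009305800} - \left(-1568964\right) \left(- \frac{1}{2021608}\right) = \frac{213469329769}{299009305800} - \frac{392241}{505402} = - \frac{204258324182297}{3285215242824600}$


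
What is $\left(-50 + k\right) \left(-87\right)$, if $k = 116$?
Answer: $-5742$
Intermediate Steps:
$\left(-50 + k\right) \left(-87\right) = \left(-50 + 116\right) \left(-87\right) = 66 \left(-87\right) = -5742$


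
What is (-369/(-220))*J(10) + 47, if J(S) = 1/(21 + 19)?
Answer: 413969/8800 ≈ 47.042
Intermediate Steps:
J(S) = 1/40
(-369/(-220))*J(10) + 47 = -369/(-220)*(1/40) + 47 = -369*(-1/220)*(1/40) + 47 = (369/220)*(1/40) + 47 = 369/8800 + 47 = 413969/8800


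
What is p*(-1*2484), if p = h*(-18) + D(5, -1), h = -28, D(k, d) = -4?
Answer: -1242000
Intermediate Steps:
p = 500 (p = -28*(-18) - 4 = 504 - 4 = 500)
p*(-1*2484) = 500*(-1*2484) = 500*(-2484) = -1242000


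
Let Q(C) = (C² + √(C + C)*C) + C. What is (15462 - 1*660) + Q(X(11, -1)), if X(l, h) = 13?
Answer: 14984 + 13*√26 ≈ 15050.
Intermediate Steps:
Q(C) = C + C² + √2*C^(3/2) (Q(C) = (C² + √(2*C)*C) + C = (C² + (√2*√C)*C) + C = (C² + √2*C^(3/2)) + C = C + C² + √2*C^(3/2))
(15462 - 1*660) + Q(X(11, -1)) = (15462 - 1*660) + (13 + 13² + √2*13^(3/2)) = (15462 - 660) + (13 + 169 + √2*(13*√13)) = 14802 + (13 + 169 + 13*√26) = 14802 + (182 + 13*√26) = 14984 + 13*√26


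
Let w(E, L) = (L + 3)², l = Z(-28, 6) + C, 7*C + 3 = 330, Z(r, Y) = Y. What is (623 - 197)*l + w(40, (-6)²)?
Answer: 167841/7 ≈ 23977.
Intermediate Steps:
C = 327/7 (C = -3/7 + (⅐)*330 = -3/7 + 330/7 = 327/7 ≈ 46.714)
l = 369/7 (l = 6 + 327/7 = 369/7 ≈ 52.714)
w(E, L) = (3 + L)²
(623 - 197)*l + w(40, (-6)²) = (623 - 197)*(369/7) + (3 + (-6)²)² = 426*(369/7) + (3 + 36)² = 157194/7 + 39² = 157194/7 + 1521 = 167841/7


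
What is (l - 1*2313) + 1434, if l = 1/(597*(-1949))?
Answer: -1022763088/1163553 ≈ -879.00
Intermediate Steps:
l = -1/1163553 (l = (1/597)*(-1/1949) = -1/1163553 ≈ -8.5944e-7)
(l - 1*2313) + 1434 = (-1/1163553 - 1*2313) + 1434 = (-1/1163553 - 2313) + 1434 = -2691298090/1163553 + 1434 = -1022763088/1163553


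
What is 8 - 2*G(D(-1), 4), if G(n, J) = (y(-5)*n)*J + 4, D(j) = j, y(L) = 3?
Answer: 24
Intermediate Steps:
G(n, J) = 4 + 3*J*n (G(n, J) = (3*n)*J + 4 = 3*J*n + 4 = 4 + 3*J*n)
8 - 2*G(D(-1), 4) = 8 - 2*(4 + 3*4*(-1)) = 8 - 2*(4 - 12) = 8 - 2*(-8) = 8 + 16 = 24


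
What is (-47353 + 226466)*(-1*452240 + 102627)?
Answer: -62620233269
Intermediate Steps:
(-47353 + 226466)*(-1*452240 + 102627) = 179113*(-452240 + 102627) = 179113*(-349613) = -62620233269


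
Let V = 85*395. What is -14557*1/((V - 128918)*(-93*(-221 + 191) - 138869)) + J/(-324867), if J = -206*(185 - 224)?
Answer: -34746430662739/1404960988524033 ≈ -0.024731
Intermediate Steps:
V = 33575
J = 8034 (J = -206*(-39) = 8034)
-14557*1/((V - 128918)*(-93*(-221 + 191) - 138869)) + J/(-324867) = -14557*1/((33575 - 128918)*(-93*(-221 + 191) - 138869)) + 8034/(-324867) = -14557*(-1/(95343*(-93*(-30) - 138869))) + 8034*(-1/324867) = -14557*(-1/(95343*(2790 - 138869))) - 2678/108289 = -14557/((-95343*(-136079))) - 2678/108289 = -14557/12974180097 - 2678/108289 = -34746430662739/1404960988524033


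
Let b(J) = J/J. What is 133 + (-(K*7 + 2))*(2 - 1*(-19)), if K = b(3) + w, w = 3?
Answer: -497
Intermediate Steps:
b(J) = 1
K = 4 (K = 1 + 3 = 4)
133 + (-(K*7 + 2))*(2 - 1*(-19)) = 133 + (-(4*7 + 2))*(2 - 1*(-19)) = 133 + (-(28 + 2))*(2 + 19) = 133 - 1*30*21 = 133 - 30*21 = 133 - 630 = -497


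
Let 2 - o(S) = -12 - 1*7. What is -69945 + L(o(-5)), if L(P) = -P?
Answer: -69966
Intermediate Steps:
o(S) = 21 (o(S) = 2 - (-12 - 1*7) = 2 - (-12 - 7) = 2 - 1*(-19) = 2 + 19 = 21)
-69945 + L(o(-5)) = -69945 - 1*21 = -69945 - 21 = -69966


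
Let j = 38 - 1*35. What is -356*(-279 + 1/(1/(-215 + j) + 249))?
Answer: 5242940516/52787 ≈ 99323.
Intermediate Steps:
j = 3 (j = 38 - 35 = 3)
-356*(-279 + 1/(1/(-215 + j) + 249)) = -356*(-279 + 1/(1/(-215 + 3) + 249)) = -356*(-279 + 1/(1/(-212) + 249)) = -356*(-279 + 1/(-1/212 + 249)) = -356*(-279 + 1/(52787/212)) = -356*(-279 + 212/52787) = -356*(-14727361/52787) = 5242940516/52787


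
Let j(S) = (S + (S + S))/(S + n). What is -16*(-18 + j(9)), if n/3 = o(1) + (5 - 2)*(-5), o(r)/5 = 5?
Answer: 3600/13 ≈ 276.92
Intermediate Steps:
o(r) = 25 (o(r) = 5*5 = 25)
n = 30 (n = 3*(25 + (5 - 2)*(-5)) = 3*(25 + 3*(-5)) = 3*(25 - 15) = 3*10 = 30)
j(S) = 3*S/(30 + S) (j(S) = (S + (S + S))/(S + 30) = (S + 2*S)/(30 + S) = (3*S)/(30 + S) = 3*S/(30 + S))
-16*(-18 + j(9)) = -16*(-18 + 3*9/(30 + 9)) = -16*(-18 + 3*9/39) = -16*(-18 + 3*9*(1/39)) = -16*(-18 + 9/13) = -16*(-225/13) = 3600/13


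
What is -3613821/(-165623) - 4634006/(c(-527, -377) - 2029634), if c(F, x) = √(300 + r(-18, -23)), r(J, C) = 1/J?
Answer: 296002177829008564245/12280855206301864007 + 13902018*√10798/74149455125809 ≈ 24.103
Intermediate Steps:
c(F, x) = √10798/6 (c(F, x) = √(300 + 1/(-18)) = √(300 - 1/18) = √(5399/18) = √10798/6)
-3613821/(-165623) - 4634006/(c(-527, -377) - 2029634) = -3613821/(-165623) - 4634006/(√10798/6 - 2029634) = -3613821*(-1/165623) - 4634006/(-2029634 + √10798/6) = 3613821/165623 - 4634006/(-2029634 + √10798/6)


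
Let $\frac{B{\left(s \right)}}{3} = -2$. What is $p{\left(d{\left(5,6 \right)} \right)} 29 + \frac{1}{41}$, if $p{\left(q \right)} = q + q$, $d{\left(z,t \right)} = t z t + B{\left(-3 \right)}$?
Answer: $\frac{413773}{41} \approx 10092.0$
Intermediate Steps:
$B{\left(s \right)} = -6$ ($B{\left(s \right)} = 3 \left(-2\right) = -6$)
$d{\left(z,t \right)} = -6 + z t^{2}$ ($d{\left(z,t \right)} = t z t - 6 = z t^{2} - 6 = -6 + z t^{2}$)
$p{\left(q \right)} = 2 q$
$p{\left(d{\left(5,6 \right)} \right)} 29 + \frac{1}{41} = 2 \left(-6 + 5 \cdot 6^{2}\right) 29 + \frac{1}{41} = 2 \left(-6 + 5 \cdot 36\right) 29 + \frac{1}{41} = 2 \left(-6 + 180\right) 29 + \frac{1}{41} = 2 \cdot 174 \cdot 29 + \frac{1}{41} = 348 \cdot 29 + \frac{1}{41} = 10092 + \frac{1}{41} = \frac{413773}{41}$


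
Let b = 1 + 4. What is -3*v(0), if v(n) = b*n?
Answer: 0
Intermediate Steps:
b = 5
v(n) = 5*n
-3*v(0) = -15*0 = -3*0 = 0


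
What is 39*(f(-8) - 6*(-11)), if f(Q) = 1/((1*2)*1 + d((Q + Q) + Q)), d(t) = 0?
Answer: 5187/2 ≈ 2593.5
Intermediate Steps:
f(Q) = 1/2 (f(Q) = 1/((1*2)*1 + 0) = 1/(2*1 + 0) = 1/(2 + 0) = 1/2)
39*(f(-8) - 6*(-11)) = 39*(1/2 - 6*(-11)) = 39*(1/2 + 66) = 39*(133/2) = 5187/2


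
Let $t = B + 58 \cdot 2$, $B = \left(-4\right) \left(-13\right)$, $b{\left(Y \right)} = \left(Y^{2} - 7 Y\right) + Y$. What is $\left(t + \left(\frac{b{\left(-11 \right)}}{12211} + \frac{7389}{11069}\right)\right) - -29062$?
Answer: $\frac{3950923126552}{135163559} \approx 29231.0$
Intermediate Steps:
$b{\left(Y \right)} = Y^{2} - 6 Y$
$B = 52$
$t = 168$ ($t = 52 + 58 \cdot 2 = 52 + 116 = 168$)
$\left(t + \left(\frac{b{\left(-11 \right)}}{12211} + \frac{7389}{11069}\right)\right) - -29062 = \left(168 + \left(\frac{\left(-11\right) \left(-6 - 11\right)}{12211} + \frac{7389}{11069}\right)\right) - -29062 = \left(168 + \left(\left(-11\right) \left(-17\right) \frac{1}{12211} + 7389 \cdot \frac{1}{11069}\right)\right) + 29062 = \left(168 + \left(187 \cdot \frac{1}{12211} + \frac{7389}{11069}\right)\right) + 29062 = \left(168 + \left(\frac{187}{12211} + \frac{7389}{11069}\right)\right) + 29062 = \left(168 + \frac{92296982}{135163559}\right) + 29062 = \frac{22799774894}{135163559} + 29062 = \frac{3950923126552}{135163559}$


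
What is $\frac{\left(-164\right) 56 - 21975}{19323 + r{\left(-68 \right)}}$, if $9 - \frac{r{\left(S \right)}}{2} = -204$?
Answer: $- \frac{31159}{19749} \approx -1.5778$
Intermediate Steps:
$r{\left(S \right)} = 426$ ($r{\left(S \right)} = 18 - -408 = 18 + 408 = 426$)
$\frac{\left(-164\right) 56 - 21975}{19323 + r{\left(-68 \right)}} = \frac{\left(-164\right) 56 - 21975}{19323 + 426} = \frac{-9184 - 21975}{19749} = \left(-31159\right) \frac{1}{19749} = - \frac{31159}{19749}$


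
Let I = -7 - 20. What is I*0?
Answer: 0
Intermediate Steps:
I = -27
I*0 = -27*0 = 0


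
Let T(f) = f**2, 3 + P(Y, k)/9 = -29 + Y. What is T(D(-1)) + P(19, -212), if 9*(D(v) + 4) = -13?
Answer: -7076/81 ≈ -87.358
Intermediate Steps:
P(Y, k) = -288 + 9*Y (P(Y, k) = -27 + 9*(-29 + Y) = -27 + (-261 + 9*Y) = -288 + 9*Y)
D(v) = -49/9 (D(v) = -4 + (1/9)*(-13) = -4 - 13/9 = -49/9)
T(D(-1)) + P(19, -212) = (-49/9)**2 + (-288 + 9*19) = 2401/81 + (-288 + 171) = 2401/81 - 117 = -7076/81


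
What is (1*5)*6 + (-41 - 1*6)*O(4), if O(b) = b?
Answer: -158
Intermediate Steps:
(1*5)*6 + (-41 - 1*6)*O(4) = (1*5)*6 + (-41 - 1*6)*4 = 5*6 + (-41 - 6)*4 = 30 - 47*4 = 30 - 188 = -158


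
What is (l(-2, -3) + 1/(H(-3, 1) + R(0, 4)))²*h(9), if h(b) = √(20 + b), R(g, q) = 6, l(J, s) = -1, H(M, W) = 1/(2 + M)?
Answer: 16*√29/25 ≈ 3.4465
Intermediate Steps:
(l(-2, -3) + 1/(H(-3, 1) + R(0, 4)))²*h(9) = (-1 + 1/(1/(2 - 3) + 6))²*√(20 + 9) = (-1 + 1/(1/(-1) + 6))²*√29 = (-1 + 1/(-1 + 6))²*√29 = (-1 + 1/5)²*√29 = (-1 + ⅕)²*√29 = (-⅘)²*√29 = 16*√29/25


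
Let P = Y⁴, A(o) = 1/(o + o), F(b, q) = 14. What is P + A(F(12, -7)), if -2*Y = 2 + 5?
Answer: 16811/112 ≈ 150.10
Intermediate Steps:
A(o) = 1/(2*o)
Y = -7/2 (Y = -(2 + 5)/2 = -½*7 = -7/2 ≈ -3.5000)
P = 2401/16 (P = (-7/2)⁴ = 2401/16 ≈ 150.06)
P + A(F(12, -7)) = 2401/16 + (½)/14 = 2401/16 + (½)*(1/14) = 2401/16 + 1/28 = 16811/112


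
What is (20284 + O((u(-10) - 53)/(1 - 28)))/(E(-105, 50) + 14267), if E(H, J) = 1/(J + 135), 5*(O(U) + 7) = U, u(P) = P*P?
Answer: 25320469/17815923 ≈ 1.4212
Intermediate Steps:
u(P) = P**2
O(U) = -7 + U/5
E(H, J) = 1/(135 + J)
(20284 + O((u(-10) - 53)/(1 - 28)))/(E(-105, 50) + 14267) = (20284 + (-7 + (((-10)**2 - 53)/(1 - 28))/5))/(1/(135 + 50) + 14267) = (20284 + (-7 + ((100 - 53)/(-27))/5))/(1/185 + 14267) = (20284 + (-7 + (47*(-1/27))/5))/(1/185 + 14267) = (20284 + (-7 + (1/5)*(-47/27)))/(2639396/185) = (20284 + (-7 - 47/135))*(185/2639396) = (20284 - 992/135)*(185/2639396) = (2737348/135)*(185/2639396) = 25320469/17815923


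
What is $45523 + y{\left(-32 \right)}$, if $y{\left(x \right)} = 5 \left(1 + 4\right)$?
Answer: $45548$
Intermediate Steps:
$y{\left(x \right)} = 25$ ($y{\left(x \right)} = 5 \cdot 5 = 25$)
$45523 + y{\left(-32 \right)} = 45523 + 25 = 45548$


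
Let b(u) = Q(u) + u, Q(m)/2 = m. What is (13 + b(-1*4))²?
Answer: 1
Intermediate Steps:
Q(m) = 2*m
b(u) = 3*u (b(u) = 2*u + u = 3*u)
(13 + b(-1*4))² = (13 + 3*(-1*4))² = (13 + 3*(-4))² = (13 - 12)² = 1² = 1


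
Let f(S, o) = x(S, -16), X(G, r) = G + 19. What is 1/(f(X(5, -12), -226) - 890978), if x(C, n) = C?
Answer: -1/890954 ≈ -1.1224e-6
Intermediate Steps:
X(G, r) = 19 + G
f(S, o) = S
1/(f(X(5, -12), -226) - 890978) = 1/((19 + 5) - 890978) = 1/(24 - 890978) = 1/(-890954) = -1/890954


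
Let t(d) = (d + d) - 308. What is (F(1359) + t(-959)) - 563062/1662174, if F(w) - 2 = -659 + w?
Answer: -1266858119/831087 ≈ -1524.3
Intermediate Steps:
F(w) = -657 + w (F(w) = 2 + (-659 + w) = -657 + w)
t(d) = -308 + 2*d (t(d) = 2*d - 308 = -308 + 2*d)
(F(1359) + t(-959)) - 563062/1662174 = ((-657 + 1359) + (-308 + 2*(-959))) - 563062/1662174 = (702 + (-308 - 1918)) - 563062*1/1662174 = (702 - 2226) - 281531/831087 = -1524 - 281531/831087 = -1266858119/831087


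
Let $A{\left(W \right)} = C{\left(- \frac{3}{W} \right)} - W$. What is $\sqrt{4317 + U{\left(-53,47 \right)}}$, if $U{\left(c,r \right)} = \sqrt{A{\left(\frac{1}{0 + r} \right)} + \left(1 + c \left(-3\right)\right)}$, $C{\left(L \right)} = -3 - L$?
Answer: $\frac{\sqrt{9536253 + 47 \sqrt{658235}}}{47} \approx 65.835$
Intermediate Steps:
$A{\left(W \right)} = -3 - W + \frac{3}{W}$ ($A{\left(W \right)} = \left(-3 - - \frac{3}{W}\right) - W = \left(-3 + \frac{3}{W}\right) - W = -3 - W + \frac{3}{W}$)
$U{\left(c,r \right)} = \sqrt{-2 - \frac{1}{r} - 3 c + 3 r}$ ($U{\left(c,r \right)} = \sqrt{\left(-3 - \frac{1}{0 + r} + \frac{3}{\frac{1}{0 + r}}\right) + \left(1 + c \left(-3\right)\right)} = \sqrt{\left(-3 - \frac{1}{r} + \frac{3}{\frac{1}{r}}\right) - \left(-1 + 3 c\right)} = \sqrt{\left(-3 - \frac{1}{r} + 3 r\right) - \left(-1 + 3 c\right)} = \sqrt{-2 - \frac{1}{r} - 3 c + 3 r}$)
$\sqrt{4317 + U{\left(-53,47 \right)}} = \sqrt{4317 + \sqrt{-2 - \frac{1}{47} - -159 + 3 \cdot 47}} = \sqrt{4317 + \sqrt{-2 - \frac{1}{47} + 159 + 141}} = \sqrt{4317 + \sqrt{\frac{14005}{47}}} = \sqrt{4317 + \frac{\sqrt{658235}}{47}}$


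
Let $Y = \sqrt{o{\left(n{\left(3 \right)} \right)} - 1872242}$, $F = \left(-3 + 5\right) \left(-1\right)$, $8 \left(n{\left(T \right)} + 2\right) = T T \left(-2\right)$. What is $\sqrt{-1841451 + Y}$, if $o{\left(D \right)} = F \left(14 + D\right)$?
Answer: $\frac{\sqrt{-7365804 + 2 i \sqrt{7489046}}}{2} \approx 0.50417 + 1357.0 i$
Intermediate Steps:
$n{\left(T \right)} = -2 - \frac{T^{2}}{4}$ ($n{\left(T \right)} = -2 + \frac{T T \left(-2\right)}{8} = -2 + \frac{T^{2} \left(-2\right)}{8} = -2 + \frac{\left(-2\right) T^{2}}{8} = -2 - \frac{T^{2}}{4}$)
$F = -2$ ($F = 2 \left(-1\right) = -2$)
$o{\left(D \right)} = -28 - 2 D$ ($o{\left(D \right)} = - 2 \left(14 + D\right) = -28 - 2 D$)
$Y = \frac{i \sqrt{7489046}}{2}$ ($Y = \sqrt{\left(-28 - 2 \left(-2 - \frac{3^{2}}{4}\right)\right) - 1872242} = \sqrt{\left(-28 - 2 \left(-2 - \frac{9}{4}\right)\right) - 1872242} = \sqrt{\left(-28 - - \frac{17}{2}\right) - 1872242} = \sqrt{\left(-28 + \frac{17}{2}\right) - 1872242} = \sqrt{- \frac{39}{2} - 1872242} = \sqrt{- \frac{3744523}{2}} = \frac{i \sqrt{7489046}}{2} \approx 1368.3 i$)
$\sqrt{-1841451 + Y} = \sqrt{-1841451 + \frac{i \sqrt{7489046}}{2}}$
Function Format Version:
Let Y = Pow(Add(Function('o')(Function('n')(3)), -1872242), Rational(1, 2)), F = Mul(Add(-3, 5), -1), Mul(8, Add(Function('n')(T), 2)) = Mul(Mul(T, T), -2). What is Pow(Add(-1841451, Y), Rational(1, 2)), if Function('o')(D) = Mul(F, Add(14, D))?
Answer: Mul(Rational(1, 2), Pow(Add(-7365804, Mul(2, I, Pow(7489046, Rational(1, 2)))), Rational(1, 2))) ≈ Add(0.50417, Mul(1357.0, I))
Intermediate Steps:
Function('n')(T) = Add(-2, Mul(Rational(-1, 4), Pow(T, 2))) (Function('n')(T) = Add(-2, Mul(Rational(1, 8), Mul(Mul(T, T), -2))) = Add(-2, Mul(Rational(1, 8), Mul(Pow(T, 2), -2))) = Add(-2, Mul(Rational(1, 8), Mul(-2, Pow(T, 2)))) = Add(-2, Mul(Rational(-1, 4), Pow(T, 2))))
F = -2 (F = Mul(2, -1) = -2)
Function('o')(D) = Add(-28, Mul(-2, D)) (Function('o')(D) = Mul(-2, Add(14, D)) = Add(-28, Mul(-2, D)))
Y = Mul(Rational(1, 2), I, Pow(7489046, Rational(1, 2))) (Y = Pow(Add(Add(-28, Mul(-2, Add(-2, Mul(Rational(-1, 4), Pow(3, 2))))), -1872242), Rational(1, 2)) = Pow(Add(Add(-28, Mul(-2, Add(-2, Mul(Rational(-1, 4), 9)))), -1872242), Rational(1, 2)) = Pow(Add(Add(-28, Mul(-2, Add(-2, Rational(-9, 4)))), -1872242), Rational(1, 2)) = Pow(Add(Add(-28, Mul(-2, Rational(-17, 4))), -1872242), Rational(1, 2)) = Pow(Add(Add(-28, Rational(17, 2)), -1872242), Rational(1, 2)) = Pow(Add(Rational(-39, 2), -1872242), Rational(1, 2)) = Pow(Rational(-3744523, 2), Rational(1, 2)) = Mul(Rational(1, 2), I, Pow(7489046, Rational(1, 2))) ≈ Mul(1368.3, I))
Pow(Add(-1841451, Y), Rational(1, 2)) = Pow(Add(-1841451, Mul(Rational(1, 2), I, Pow(7489046, Rational(1, 2)))), Rational(1, 2))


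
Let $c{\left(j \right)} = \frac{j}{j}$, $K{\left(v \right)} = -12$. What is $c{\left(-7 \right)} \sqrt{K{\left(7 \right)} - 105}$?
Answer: $3 i \sqrt{13} \approx 10.817 i$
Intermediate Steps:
$c{\left(j \right)} = 1$
$c{\left(-7 \right)} \sqrt{K{\left(7 \right)} - 105} = 1 \sqrt{-12 - 105} = 1 \sqrt{-117} = 1 \cdot 3 i \sqrt{13} = 3 i \sqrt{13}$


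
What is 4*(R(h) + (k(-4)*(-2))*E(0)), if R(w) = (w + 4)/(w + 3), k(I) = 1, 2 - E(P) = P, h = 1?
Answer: -11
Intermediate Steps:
E(P) = 2 - P
R(w) = (4 + w)/(3 + w)
4*(R(h) + (k(-4)*(-2))*E(0)) = 4*((4 + 1)/(3 + 1) + (1*(-2))*(2 - 1*0)) = 4*(5/4 - 2*(2 + 0)) = 4*((¼)*5 - 2*2) = 4*(5/4 - 4) = 4*(-11/4) = -11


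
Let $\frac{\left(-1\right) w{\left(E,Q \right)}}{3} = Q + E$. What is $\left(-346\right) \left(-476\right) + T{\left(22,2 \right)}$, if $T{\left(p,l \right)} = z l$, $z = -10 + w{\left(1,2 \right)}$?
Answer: $164658$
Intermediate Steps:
$w{\left(E,Q \right)} = - 3 E - 3 Q$ ($w{\left(E,Q \right)} = - 3 \left(Q + E\right) = - 3 \left(E + Q\right) = - 3 E - 3 Q$)
$z = -19$ ($z = -10 - 9 = -19$)
$T{\left(p,l \right)} = - 19 l$
$\left(-346\right) \left(-476\right) + T{\left(22,2 \right)} = \left(-346\right) \left(-476\right) - 38 = 164696 - 38 = 164658$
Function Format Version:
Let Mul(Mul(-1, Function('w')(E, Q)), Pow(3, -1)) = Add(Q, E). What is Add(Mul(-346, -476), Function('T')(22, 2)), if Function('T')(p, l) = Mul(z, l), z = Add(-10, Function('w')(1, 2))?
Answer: 164658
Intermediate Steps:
Function('w')(E, Q) = Add(Mul(-3, E), Mul(-3, Q)) (Function('w')(E, Q) = Mul(-3, Add(Q, E)) = Mul(-3, Add(E, Q)) = Add(Mul(-3, E), Mul(-3, Q)))
z = -19 (z = Add(-10, Add(Mul(-3, 1), Mul(-3, 2))) = Add(-10, Add(-3, -6)) = Add(-10, -9) = -19)
Function('T')(p, l) = Mul(-19, l)
Add(Mul(-346, -476), Function('T')(22, 2)) = Add(Mul(-346, -476), Mul(-19, 2)) = Add(164696, -38) = 164658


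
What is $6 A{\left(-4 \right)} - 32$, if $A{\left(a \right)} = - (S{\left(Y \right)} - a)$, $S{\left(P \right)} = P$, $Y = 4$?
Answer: $-80$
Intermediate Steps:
$A{\left(a \right)} = -4 + a$ ($A{\left(a \right)} = - (4 - a) = -4 + a$)
$6 A{\left(-4 \right)} - 32 = 6 \left(-4 - 4\right) - 32 = 6 \left(-8\right) - 32 = -48 - 32 = -80$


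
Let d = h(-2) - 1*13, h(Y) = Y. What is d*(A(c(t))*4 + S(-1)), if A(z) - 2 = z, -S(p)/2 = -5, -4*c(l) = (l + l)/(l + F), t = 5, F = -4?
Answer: -120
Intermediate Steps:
c(l) = -l/(2*(-4 + l)) (c(l) = -(l + l)/(4*(l - 4)) = -2*l/(4*(-4 + l)) = -l/(2*(-4 + l)))
S(p) = 10 (S(p) = -2*(-5) = 10)
A(z) = 2 + z
d = -15 (d = -2 - 1*13 = -2 - 13 = -15)
d*(A(c(t))*4 + S(-1)) = -15*((2 - 1*5/(-8 + 2*5))*4 + 10) = -15*((2 - 1*5/(-8 + 10))*4 + 10) = -15*((2 - 1*5/2)*4 + 10) = -15*((2 - 1*5*½)*4 + 10) = -15*((2 - 5/2)*4 + 10) = -15*(-½*4 + 10) = -15*(-2 + 10) = -15*8 = -120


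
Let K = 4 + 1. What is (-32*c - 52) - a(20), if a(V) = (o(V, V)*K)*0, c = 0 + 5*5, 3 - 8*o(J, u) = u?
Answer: -852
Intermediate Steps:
o(J, u) = 3/8 - u/8
c = 25 (c = 0 + 25 = 25)
K = 5
a(V) = 0 (a(V) = ((3/8 - V/8)*5)*0 = (15/8 - 5*V/8)*0 = 0)
(-32*c - 52) - a(20) = (-32*25 - 52) - 1*0 = (-800 - 52) + 0 = -852 + 0 = -852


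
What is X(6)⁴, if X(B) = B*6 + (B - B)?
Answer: 1679616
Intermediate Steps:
X(B) = 6*B (X(B) = 6*B + 0 = 6*B)
X(6)⁴ = (6*6)⁴ = 36⁴ = 1679616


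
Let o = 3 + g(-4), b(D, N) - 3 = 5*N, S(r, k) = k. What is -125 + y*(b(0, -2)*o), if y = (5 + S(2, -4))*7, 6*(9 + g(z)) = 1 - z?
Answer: 769/6 ≈ 128.17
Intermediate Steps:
g(z) = -53/6 - z/6 (g(z) = -9 + (1 - z)/6 = -9 + (1/6 - z/6) = -53/6 - z/6)
b(D, N) = 3 + 5*N
o = -31/6 (o = 3 + (-53/6 - 1/6*(-4)) = 3 + (-53/6 + 2/3) = 3 - 49/6 = -31/6 ≈ -5.1667)
y = 7 (y = (5 - 4)*7 = 1*7 = 7)
-125 + y*(b(0, -2)*o) = -125 + 7*((3 + 5*(-2))*(-31/6)) = -125 + 7*((3 - 10)*(-31/6)) = -125 + 7*(-7*(-31/6)) = -125 + 7*(217/6) = -125 + 1519/6 = 769/6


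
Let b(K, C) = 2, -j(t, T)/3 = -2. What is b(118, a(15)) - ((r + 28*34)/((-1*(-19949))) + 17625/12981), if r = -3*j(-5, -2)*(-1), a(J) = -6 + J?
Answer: 51241081/86319323 ≈ 0.59362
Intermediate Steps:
j(t, T) = 6 (j(t, T) = -3*(-2) = 6)
r = 18 (r = -3*6*(-1) = -18*(-1) = 18)
b(118, a(15)) - ((r + 28*34)/((-1*(-19949))) + 17625/12981) = 2 - ((18 + 28*34)/((-1*(-19949))) + 17625/12981) = 2 - ((18 + 952)/19949 + 17625*(1/12981)) = 2 - (970*(1/19949) + 5875/4327) = 2 - (970/19949 + 5875/4327) = 2 - 1*121397565/86319323 = 2 - 121397565/86319323 = 51241081/86319323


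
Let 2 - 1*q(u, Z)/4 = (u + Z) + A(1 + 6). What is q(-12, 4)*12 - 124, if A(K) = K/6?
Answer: 300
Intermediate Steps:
A(K) = K/6 (A(K) = K*(1/6) = K/6)
q(u, Z) = 10/3 - 4*Z - 4*u (q(u, Z) = 8 - 4*((u + Z) + (1 + 6)/6) = 8 - 4*((Z + u) + (1/6)*7) = 8 - 4*((Z + u) + 7/6) = 8 - 4*(7/6 + Z + u) = 8 + (-14/3 - 4*Z - 4*u) = 10/3 - 4*Z - 4*u)
q(-12, 4)*12 - 124 = (10/3 - 4*4 - 4*(-12))*12 - 124 = (10/3 - 16 + 48)*12 - 124 = (106/3)*12 - 124 = 424 - 124 = 300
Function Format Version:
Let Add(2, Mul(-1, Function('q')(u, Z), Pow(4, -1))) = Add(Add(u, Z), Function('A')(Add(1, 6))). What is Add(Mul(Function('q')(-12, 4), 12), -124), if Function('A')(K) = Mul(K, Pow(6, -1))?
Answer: 300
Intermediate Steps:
Function('A')(K) = Mul(Rational(1, 6), K) (Function('A')(K) = Mul(K, Rational(1, 6)) = Mul(Rational(1, 6), K))
Function('q')(u, Z) = Add(Rational(10, 3), Mul(-4, Z), Mul(-4, u)) (Function('q')(u, Z) = Add(8, Mul(-4, Add(Add(u, Z), Mul(Rational(1, 6), Add(1, 6))))) = Add(8, Mul(-4, Add(Add(Z, u), Mul(Rational(1, 6), 7)))) = Add(8, Mul(-4, Add(Add(Z, u), Rational(7, 6)))) = Add(8, Mul(-4, Add(Rational(7, 6), Z, u))) = Add(8, Add(Rational(-14, 3), Mul(-4, Z), Mul(-4, u))) = Add(Rational(10, 3), Mul(-4, Z), Mul(-4, u)))
Add(Mul(Function('q')(-12, 4), 12), -124) = Add(Mul(Add(Rational(10, 3), Mul(-4, 4), Mul(-4, -12)), 12), -124) = Add(Mul(Add(Rational(10, 3), -16, 48), 12), -124) = Add(Mul(Rational(106, 3), 12), -124) = Add(424, -124) = 300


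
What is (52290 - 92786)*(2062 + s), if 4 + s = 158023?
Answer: -6482640176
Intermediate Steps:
s = 158019 (s = -4 + 158023 = 158019)
(52290 - 92786)*(2062 + s) = (52290 - 92786)*(2062 + 158019) = -40496*160081 = -6482640176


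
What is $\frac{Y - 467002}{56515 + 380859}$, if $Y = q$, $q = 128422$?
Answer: $- \frac{169290}{218687} \approx -0.77412$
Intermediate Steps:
$Y = 128422$
$\frac{Y - 467002}{56515 + 380859} = \frac{128422 - 467002}{56515 + 380859} = - \frac{338580}{437374} = \left(-338580\right) \frac{1}{437374} = - \frac{169290}{218687}$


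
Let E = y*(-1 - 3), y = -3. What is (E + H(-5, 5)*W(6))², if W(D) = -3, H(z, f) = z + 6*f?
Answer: 3969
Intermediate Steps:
E = 12 (E = -3*(-1 - 3) = -3*(-4) = 12)
(E + H(-5, 5)*W(6))² = (12 + (-5 + 6*5)*(-3))² = (12 + (-5 + 30)*(-3))² = (12 + 25*(-3))² = (12 - 75)² = (-63)² = 3969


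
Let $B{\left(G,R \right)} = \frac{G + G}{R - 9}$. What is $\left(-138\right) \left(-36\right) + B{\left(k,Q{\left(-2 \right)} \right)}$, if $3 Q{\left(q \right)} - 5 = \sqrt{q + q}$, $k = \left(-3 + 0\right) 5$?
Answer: $\frac{606591}{122} + \frac{45 i}{122} \approx 4972.1 + 0.36885 i$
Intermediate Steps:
$k = -15$ ($k = \left(-3\right) 5 = -15$)
$Q{\left(q \right)} = \frac{5}{3} + \frac{\sqrt{2} \sqrt{q}}{3}$ ($Q{\left(q \right)} = \frac{5}{3} + \frac{\sqrt{q + q}}{3} = \frac{5}{3} + \frac{\sqrt{2 q}}{3} = \frac{5}{3} + \frac{\sqrt{2} \sqrt{q}}{3}$)
$B{\left(G,R \right)} = \frac{2 G}{-9 + R}$
$\left(-138\right) \left(-36\right) + B{\left(k,Q{\left(-2 \right)} \right)} = \left(-138\right) \left(-36\right) + 2 \left(-15\right) \frac{1}{-9 + \left(\frac{5}{3} + \frac{\sqrt{2} \sqrt{-2}}{3}\right)} = 4968 + 2 \left(-15\right) \frac{1}{-9 + \left(\frac{5}{3} + \frac{\sqrt{2} i \sqrt{2}}{3}\right)} = 4968 + 2 \left(-15\right) \frac{1}{-9 + \left(\frac{5}{3} + \frac{2 i}{3}\right)} = 4968 + 2 \left(-15\right) \frac{1}{- \frac{22}{3} + \frac{2 i}{3}} = 4968 + 2 \left(-15\right) \frac{9 \left(- \frac{22}{3} - \frac{2 i}{3}\right)}{488} = 4968 + \left(\frac{495}{122} + \frac{45 i}{122}\right) = \frac{606591}{122} + \frac{45 i}{122}$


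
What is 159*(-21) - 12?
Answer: -3351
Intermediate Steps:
159*(-21) - 12 = -3339 - 12 = -3351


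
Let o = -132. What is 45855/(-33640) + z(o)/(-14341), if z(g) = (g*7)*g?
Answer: -952122015/96486248 ≈ -9.8680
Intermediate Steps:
z(g) = 7*g² (z(g) = (7*g)*g = 7*g²)
45855/(-33640) + z(o)/(-14341) = 45855/(-33640) + (7*(-132)²)/(-14341) = 45855*(-1/33640) + (7*17424)*(-1/14341) = -9171/6728 + 121968*(-1/14341) = -9171/6728 - 121968/14341 = -952122015/96486248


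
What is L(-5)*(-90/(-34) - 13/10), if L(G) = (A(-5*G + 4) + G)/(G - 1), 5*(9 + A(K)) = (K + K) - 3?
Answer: 229/340 ≈ 0.67353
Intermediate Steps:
A(K) = -48/5 + 2*K/5 (A(K) = -9 + ((K + K) - 3)/5 = -9 + (2*K - 3)/5 = -9 + (-3 + 2*K)/5 = -9 + (-3/5 + 2*K/5) = -48/5 + 2*K/5)
L(G) = (-8 - G)/(-1 + G) (L(G) = ((-48/5 + 2*(-5*G + 4)/5) + G)/(G - 1) = ((-48/5 + 2*(4 - 5*G)/5) + G)/(-1 + G) = ((-48/5 + (8/5 - 2*G)) + G)/(-1 + G) = ((-8 - 2*G) + G)/(-1 + G) = (-8 - G)/(-1 + G))
L(-5)*(-90/(-34) - 13/10) = ((-8 - 1*(-5))/(-1 - 5))*(-90/(-34) - 13/10) = ((-8 + 5)/(-6))*(-90*(-1/34) - 13*1/10) = (-1/6*(-3))*(45/17 - 13/10) = (1/2)*(229/170) = 229/340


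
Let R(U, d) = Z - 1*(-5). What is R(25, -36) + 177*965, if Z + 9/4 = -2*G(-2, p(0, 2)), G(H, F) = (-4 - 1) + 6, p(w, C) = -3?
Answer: 683223/4 ≈ 1.7081e+5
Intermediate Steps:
G(H, F) = 1 (G(H, F) = -5 + 6 = 1)
Z = -17/4 (Z = -9/4 - 2*1 = -9/4 - 2 = -17/4 ≈ -4.2500)
R(U, d) = ¾ (R(U, d) = -17/4 - 1*(-5) = -17/4 + 5 = ¾)
R(25, -36) + 177*965 = ¾ + 177*965 = ¾ + 170805 = 683223/4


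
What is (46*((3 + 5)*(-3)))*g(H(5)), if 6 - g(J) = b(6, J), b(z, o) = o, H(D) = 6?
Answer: 0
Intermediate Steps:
g(J) = 6 - J
(46*((3 + 5)*(-3)))*g(H(5)) = (46*((3 + 5)*(-3)))*(6 - 1*6) = (46*(8*(-3)))*(6 - 6) = (46*(-24))*0 = -1104*0 = 0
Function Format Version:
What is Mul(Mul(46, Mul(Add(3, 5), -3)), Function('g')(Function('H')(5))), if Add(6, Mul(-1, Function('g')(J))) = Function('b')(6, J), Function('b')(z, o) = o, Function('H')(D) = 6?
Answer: 0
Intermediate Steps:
Function('g')(J) = Add(6, Mul(-1, J))
Mul(Mul(46, Mul(Add(3, 5), -3)), Function('g')(Function('H')(5))) = Mul(Mul(46, Mul(Add(3, 5), -3)), Add(6, Mul(-1, 6))) = Mul(Mul(46, Mul(8, -3)), Add(6, -6)) = Mul(Mul(46, -24), 0) = Mul(-1104, 0) = 0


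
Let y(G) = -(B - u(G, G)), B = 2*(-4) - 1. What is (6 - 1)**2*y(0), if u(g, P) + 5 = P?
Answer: 100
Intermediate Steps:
B = -9 (B = -8 - 1 = -9)
u(g, P) = -5 + P
y(G) = 4 + G (y(G) = -(-9 - (-5 + G)) = -(-9 + (5 - G)) = -(-4 - G) = 4 + G)
(6 - 1)**2*y(0) = (6 - 1)**2*(4 + 0) = 5**2*4 = 25*4 = 100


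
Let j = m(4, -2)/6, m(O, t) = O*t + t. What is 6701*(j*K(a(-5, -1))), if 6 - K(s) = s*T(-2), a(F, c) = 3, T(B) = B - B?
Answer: -67010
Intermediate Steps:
T(B) = 0
K(s) = 6 (K(s) = 6 - s*0 = 6 - 1*0 = 6 + 0 = 6)
m(O, t) = t + O*t
j = -5/3 (j = -2*(1 + 4)/6 = -2*5*(⅙) = -10*⅙ = -5/3 ≈ -1.6667)
6701*(j*K(a(-5, -1))) = 6701*(-5/3*6) = 6701*(-10) = -67010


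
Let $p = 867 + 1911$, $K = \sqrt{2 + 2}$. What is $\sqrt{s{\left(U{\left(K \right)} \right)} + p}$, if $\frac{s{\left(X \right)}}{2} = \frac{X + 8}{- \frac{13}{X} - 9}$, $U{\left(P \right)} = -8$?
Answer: $\sqrt{2778} \approx 52.707$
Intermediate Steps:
$K = 2$ ($K = \sqrt{4} = 2$)
$p = 2778$
$s{\left(X \right)} = \frac{2 \left(8 + X\right)}{-9 - \frac{13}{X}}$ ($s{\left(X \right)} = 2 \frac{X + 8}{- \frac{13}{X} - 9} = 2 \frac{8 + X}{-9 - \frac{13}{X}} = \frac{2 \left(8 + X\right)}{-9 - \frac{13}{X}}$)
$\sqrt{s{\left(U{\left(K \right)} \right)} + p} = \sqrt{\left(-2\right) \left(-8\right) \frac{1}{13 + 9 \left(-8\right)} \left(8 - 8\right) + 2778} = \sqrt{\left(-2\right) \left(-8\right) \frac{1}{13 - 72} \cdot 0 + 2778} = \sqrt{\left(-2\right) \left(-8\right) \frac{1}{-59} \cdot 0 + 2778} = \sqrt{\left(-2\right) \left(-8\right) \left(- \frac{1}{59}\right) 0 + 2778} = \sqrt{0 + 2778} = \sqrt{2778}$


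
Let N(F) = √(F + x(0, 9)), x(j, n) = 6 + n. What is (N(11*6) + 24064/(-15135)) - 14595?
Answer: -220783174/15135 ≈ -14588.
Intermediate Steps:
N(F) = √(15 + F) (N(F) = √(F + (6 + 9)) = √(F + 15) = √(15 + F))
(N(11*6) + 24064/(-15135)) - 14595 = (√(15 + 11*6) + 24064/(-15135)) - 14595 = (√(15 + 66) + 24064*(-1/15135)) - 14595 = (√81 - 24064/15135) - 14595 = (9 - 24064/15135) - 14595 = 112151/15135 - 14595 = -220783174/15135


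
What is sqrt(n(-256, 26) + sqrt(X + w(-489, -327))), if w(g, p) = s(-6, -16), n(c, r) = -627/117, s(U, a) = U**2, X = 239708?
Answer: sqrt(-8151 + 12168*sqrt(3746))/39 ≈ 22.006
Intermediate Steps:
n(c, r) = -209/39 (n(c, r) = -627*1/117 = -209/39)
w(g, p) = 36 (w(g, p) = (-6)**2 = 36)
sqrt(n(-256, 26) + sqrt(X + w(-489, -327))) = sqrt(-209/39 + sqrt(239708 + 36)) = sqrt(-209/39 + sqrt(239744)) = sqrt(-209/39 + 8*sqrt(3746))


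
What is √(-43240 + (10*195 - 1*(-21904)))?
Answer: 3*I*√2154 ≈ 139.23*I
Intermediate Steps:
√(-43240 + (10*195 - 1*(-21904))) = √(-43240 + (1950 + 21904)) = √(-43240 + 23854) = √(-19386) = 3*I*√2154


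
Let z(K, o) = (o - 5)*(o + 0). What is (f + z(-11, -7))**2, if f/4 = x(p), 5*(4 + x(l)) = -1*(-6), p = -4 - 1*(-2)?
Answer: 132496/25 ≈ 5299.8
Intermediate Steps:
z(K, o) = o*(-5 + o) (z(K, o) = (-5 + o)*o = o*(-5 + o))
p = -2 (p = -4 + 2 = -2)
x(l) = -14/5 (x(l) = -4 + (-1*(-6))/5 = -4 + (1/5)*6 = -4 + 6/5 = -14/5)
f = -56/5 (f = 4*(-14/5) = -56/5 ≈ -11.200)
(f + z(-11, -7))**2 = (-56/5 - 7*(-5 - 7))**2 = (-56/5 - 7*(-12))**2 = (-56/5 + 84)**2 = (364/5)**2 = 132496/25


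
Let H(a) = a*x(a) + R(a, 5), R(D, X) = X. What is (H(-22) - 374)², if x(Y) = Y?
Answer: 13225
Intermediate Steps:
H(a) = 5 + a² (H(a) = a*a + 5 = a² + 5 = 5 + a²)
(H(-22) - 374)² = ((5 + (-22)²) - 374)² = ((5 + 484) - 374)² = (489 - 374)² = 115² = 13225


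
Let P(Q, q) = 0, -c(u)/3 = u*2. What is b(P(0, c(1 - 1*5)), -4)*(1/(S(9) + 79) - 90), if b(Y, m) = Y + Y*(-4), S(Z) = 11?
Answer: 0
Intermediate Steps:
c(u) = -6*u (c(u) = -3*u*2 = -6*u)
b(Y, m) = -3*Y (b(Y, m) = Y - 4*Y = -3*Y)
b(P(0, c(1 - 1*5)), -4)*(1/(S(9) + 79) - 90) = (-3*0)*(1/(11 + 79) - 90) = 0*(1/90 - 90) = 0*(-8099/90) = 0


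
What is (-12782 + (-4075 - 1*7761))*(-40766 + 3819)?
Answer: 909561246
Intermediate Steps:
(-12782 + (-4075 - 1*7761))*(-40766 + 3819) = (-12782 + (-4075 - 7761))*(-36947) = (-12782 - 11836)*(-36947) = -24618*(-36947) = 909561246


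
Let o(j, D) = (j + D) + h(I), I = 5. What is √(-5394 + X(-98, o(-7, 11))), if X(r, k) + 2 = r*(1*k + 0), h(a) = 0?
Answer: 2*I*√1447 ≈ 76.079*I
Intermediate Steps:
o(j, D) = D + j (o(j, D) = (j + D) + 0 = (D + j) + 0 = D + j)
X(r, k) = -2 + k*r (X(r, k) = -2 + r*(1*k + 0) = -2 + r*(k + 0) = -2 + r*k = -2 + k*r)
√(-5394 + X(-98, o(-7, 11))) = √(-5394 + (-2 + (11 - 7)*(-98))) = √(-5394 + (-2 + 4*(-98))) = √(-5394 + (-2 - 392)) = √(-5394 - 394) = √(-5788) = 2*I*√1447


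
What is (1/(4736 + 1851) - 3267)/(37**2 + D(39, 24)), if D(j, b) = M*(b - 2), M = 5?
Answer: -21519728/9742173 ≈ -2.2089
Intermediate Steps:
D(j, b) = -10 + 5*b (D(j, b) = 5*(b - 2) = 5*(-2 + b) = -10 + 5*b)
(1/(4736 + 1851) - 3267)/(37**2 + D(39, 24)) = (1/(4736 + 1851) - 3267)/(37**2 + (-10 + 5*24)) = (1/6587 - 3267)/(1369 + (-10 + 120)) = (1/6587 - 3267)/(1369 + 110) = -21519728/6587/1479 = -21519728/6587*1/1479 = -21519728/9742173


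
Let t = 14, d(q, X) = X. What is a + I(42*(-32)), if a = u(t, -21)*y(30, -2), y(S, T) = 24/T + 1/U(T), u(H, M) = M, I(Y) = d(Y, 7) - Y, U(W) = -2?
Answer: 3227/2 ≈ 1613.5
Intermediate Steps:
I(Y) = 7 - Y
y(S, T) = -½ + 24/T (y(S, T) = 24/T + 1/(-2) = 24/T + 1*(-½) = 24/T - ½ = -½ + 24/T)
a = 525/2 (a = -21*(48 - 1*(-2))/(2*(-2)) = -21*(-1)*(48 + 2)/(2*2) = -21*(-1)*50/(2*2) = -21*(-25/2) = 525/2 ≈ 262.50)
a + I(42*(-32)) = 525/2 + (7 - 42*(-32)) = 525/2 + (7 - 1*(-1344)) = 525/2 + (7 + 1344) = 525/2 + 1351 = 3227/2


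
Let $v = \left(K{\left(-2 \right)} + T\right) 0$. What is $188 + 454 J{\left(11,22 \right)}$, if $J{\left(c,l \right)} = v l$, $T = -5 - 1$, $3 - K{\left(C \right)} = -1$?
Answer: $188$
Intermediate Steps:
$K{\left(C \right)} = 4$ ($K{\left(C \right)} = 3 - -1 = 3 + 1 = 4$)
$T = -6$ ($T = -5 - 1 = -6$)
$v = 0$ ($v = \left(4 - 6\right) 0 = \left(-2\right) 0 = 0$)
$J{\left(c,l \right)} = 0$ ($J{\left(c,l \right)} = 0 l = 0$)
$188 + 454 J{\left(11,22 \right)} = 188 + 454 \cdot 0 = 188 + 0 = 188$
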